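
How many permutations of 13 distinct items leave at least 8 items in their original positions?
Exactly j fixed points: C(13,j)·!(13-j); sum over j ≥ 8 (derangement numbers via !m = (m-1)·(!(m-1) + !(m-2)): !0..!5 = 1, 0, 1, 2, 9, 44). Σ_{j=8}^{13} C(13,j)·!(13-j) = C(13,8)·!5 + C(13,9)·!4 + C(13,10)·!3 + C(13,11)·!2 + C(13,12)·!1 + C(13,13)·!0 = 1287·44 + 715·9 + 286·2 + 78·1 + 13·0 + 1·1 = 63714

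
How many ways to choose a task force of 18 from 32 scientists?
C(32,18) = 32!/(18!×14!) = 471435600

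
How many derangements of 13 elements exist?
!13 = Σ_{j=0}^{13} (-1)^j·13!/j! = 6227020800 - 6227020800 + 3113510400 - 1037836800 + 259459200 - 51891840 + 8648640 - 1235520 + 154440 - 17160 + 1716 - 156 + 13 - 1 = 2290792932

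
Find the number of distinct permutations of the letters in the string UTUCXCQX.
8! / (1! × 2! × 1! × 2! × 2!) = 5040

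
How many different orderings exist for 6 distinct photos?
6! = 720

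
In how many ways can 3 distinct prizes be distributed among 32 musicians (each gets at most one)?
P(32,3) = 32!/(32-3)! = 29760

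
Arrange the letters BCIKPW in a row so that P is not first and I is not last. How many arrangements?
By inclusion-exclusion: 6! - 2×(6-1)! + (6-2)! = 720 - 240 + 24 = 504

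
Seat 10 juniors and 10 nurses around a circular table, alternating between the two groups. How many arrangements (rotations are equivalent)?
Fix one of the juniors: (10-1)! ways for the remaining juniors, × 10! ways for the nurses = 362880 × 3628800 = 1316818944000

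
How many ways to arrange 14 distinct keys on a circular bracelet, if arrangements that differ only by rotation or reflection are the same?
(14-1)!/2 = 6227020800/2 = 3113510400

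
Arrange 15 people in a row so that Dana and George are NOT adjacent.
Total - adjacent = 15! - (15-1)!×2 = 1307674368000 - 174356582400 = 1133317785600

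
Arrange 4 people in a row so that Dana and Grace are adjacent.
Treat as block: (4-1)! × 2! = 6 × 2 = 12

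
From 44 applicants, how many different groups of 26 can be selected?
C(44,26) = 44!/(26!×18!) = 1029530696964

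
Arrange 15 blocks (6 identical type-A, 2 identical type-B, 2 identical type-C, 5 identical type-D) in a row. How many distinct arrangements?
15! / (6! × 2! × 2! × 5!) = 3783780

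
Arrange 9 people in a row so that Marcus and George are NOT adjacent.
Total - adjacent = 9! - (9-1)!×2 = 362880 - 80640 = 282240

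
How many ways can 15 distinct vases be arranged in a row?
15! = 1307674368000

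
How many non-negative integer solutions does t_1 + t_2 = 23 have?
C(23+2-1, 2-1) = C(24, 1) = 24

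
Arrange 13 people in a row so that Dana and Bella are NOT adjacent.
Total - adjacent = 13! - (13-1)!×2 = 6227020800 - 958003200 = 5269017600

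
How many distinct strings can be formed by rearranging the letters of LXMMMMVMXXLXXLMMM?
17! / (5! × 8! × 1! × 3!) = 12252240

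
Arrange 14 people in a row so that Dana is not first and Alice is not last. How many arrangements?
By inclusion-exclusion: 14! - 2×(14-1)! + (14-2)! = 87178291200 - 12454041600 + 479001600 = 75203251200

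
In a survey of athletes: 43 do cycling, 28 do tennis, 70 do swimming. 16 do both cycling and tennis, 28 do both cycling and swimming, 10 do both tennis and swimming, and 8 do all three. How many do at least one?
|A∪B∪C| = 43+28+70-16-28-10+8 = 95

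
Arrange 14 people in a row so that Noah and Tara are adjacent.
Treat as block: (14-1)! × 2! = 6227020800 × 2 = 12454041600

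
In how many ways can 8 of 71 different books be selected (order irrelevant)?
C(71,8) = 71!/(8!×63!) = 10639125640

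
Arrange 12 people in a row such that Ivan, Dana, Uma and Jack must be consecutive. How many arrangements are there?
Treat the 4 as one block: (12-4+1)! × 4! = 362880 × 24 = 8709120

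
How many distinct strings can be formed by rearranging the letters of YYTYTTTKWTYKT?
13! / (6! × 4! × 1! × 2!) = 180180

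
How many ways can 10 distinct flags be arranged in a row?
10! = 3628800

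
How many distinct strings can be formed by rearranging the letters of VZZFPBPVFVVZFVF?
15! / (4! × 3! × 2! × 1! × 5!) = 37837800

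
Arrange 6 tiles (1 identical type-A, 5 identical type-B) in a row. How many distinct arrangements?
6! / (1! × 5!) = 6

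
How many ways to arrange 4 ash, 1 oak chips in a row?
5! / (4! × 1!) = 5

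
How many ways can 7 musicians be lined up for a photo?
7! = 5040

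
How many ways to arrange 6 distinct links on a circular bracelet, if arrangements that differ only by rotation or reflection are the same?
(6-1)!/2 = 120/2 = 60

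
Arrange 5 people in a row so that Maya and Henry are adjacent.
Treat as block: (5-1)! × 2! = 24 × 2 = 48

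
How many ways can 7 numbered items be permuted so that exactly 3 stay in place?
Choose the 3 fixed points C(7,3) = 35, derange the rest: !4 = Σ_{j=0}^{4} (-1)^j·4!/j! = 24 - 24 + 12 - 4 + 1 = 9. Product = 35 × 9 = 315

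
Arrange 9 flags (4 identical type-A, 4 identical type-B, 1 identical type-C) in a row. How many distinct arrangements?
9! / (4! × 4! × 1!) = 630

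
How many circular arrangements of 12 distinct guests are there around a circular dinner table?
Circular: fix one position, arrange the rest. (12-1)! = 39916800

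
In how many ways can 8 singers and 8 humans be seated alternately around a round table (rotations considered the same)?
Fix one of the singers: (8-1)! ways for the remaining singers, × 8! ways for the humans = 5040 × 40320 = 203212800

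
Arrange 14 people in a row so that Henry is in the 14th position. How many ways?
Fix one position: (14-1)! = 6227020800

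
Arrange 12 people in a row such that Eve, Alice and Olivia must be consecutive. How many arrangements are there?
Treat the 3 as one block: (12-3+1)! × 3! = 3628800 × 6 = 21772800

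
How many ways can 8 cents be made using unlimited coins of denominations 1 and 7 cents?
Coefficient of x^8 in 1/(1-x^1) · 1/(1-x^7). Use j coins of 7 for j = 0..⌊8/7⌋ = 1, the rest in 1s: 1 + 1 = 2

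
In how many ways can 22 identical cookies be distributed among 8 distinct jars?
C(22+8-1, 8-1) = C(29, 7) = 1560780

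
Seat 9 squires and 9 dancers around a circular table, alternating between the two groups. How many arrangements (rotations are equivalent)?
Fix one of the squires: (9-1)! ways for the remaining squires, × 9! ways for the dancers = 40320 × 362880 = 14631321600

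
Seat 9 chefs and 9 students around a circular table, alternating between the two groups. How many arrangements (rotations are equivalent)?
Fix one of the chefs: (9-1)! ways for the remaining chefs, × 9! ways for the students = 40320 × 362880 = 14631321600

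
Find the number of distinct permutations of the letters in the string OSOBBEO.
7! / (1! × 2! × 3! × 1!) = 420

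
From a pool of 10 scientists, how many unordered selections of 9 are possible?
C(10,9) = 10!/(9!×1!) = 10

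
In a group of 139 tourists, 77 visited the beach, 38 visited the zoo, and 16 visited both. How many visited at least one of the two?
|A∪B| = |A| + |B| - |A∩B| = 77 + 38 - 16 = 99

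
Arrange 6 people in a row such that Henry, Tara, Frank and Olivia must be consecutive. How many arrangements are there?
Treat the 4 as one block: (6-4+1)! × 4! = 6 × 24 = 144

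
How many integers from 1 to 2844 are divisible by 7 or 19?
⌊2844/7⌋ + ⌊2844/19⌋ - ⌊2844/133⌋ = 406 + 149 - 21 = 534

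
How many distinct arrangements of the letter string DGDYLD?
6! / (1! × 1! × 3! × 1!) = 120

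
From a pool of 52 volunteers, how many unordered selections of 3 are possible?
C(52,3) = 52!/(3!×49!) = 22100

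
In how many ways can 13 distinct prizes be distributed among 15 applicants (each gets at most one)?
P(15,13) = 15!/(15-13)! = 653837184000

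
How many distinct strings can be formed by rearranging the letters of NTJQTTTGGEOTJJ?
14! / (2! × 1! × 3! × 1! × 5! × 1! × 1!) = 60540480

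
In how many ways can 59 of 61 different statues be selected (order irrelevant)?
C(61,59) = 61!/(59!×2!) = 1830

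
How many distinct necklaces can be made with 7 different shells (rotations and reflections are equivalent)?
(7-1)!/2 = 720/2 = 360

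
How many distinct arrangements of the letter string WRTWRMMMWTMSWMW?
15! / (2! × 5! × 1! × 2! × 5!) = 22702680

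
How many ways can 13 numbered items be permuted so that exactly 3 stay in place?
Choose the 3 fixed points C(13,3) = 286, derange the rest: !10 = Σ_{j=0}^{10} (-1)^j·10!/j! = 3628800 - 3628800 + 1814400 - 604800 + 151200 - 30240 + 5040 - 720 + 90 - 10 + 1 = 1334961. Product = 286 × 1334961 = 381798846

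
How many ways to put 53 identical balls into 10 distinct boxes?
C(53+10-1, 10-1) = C(62, 9) = 20286591270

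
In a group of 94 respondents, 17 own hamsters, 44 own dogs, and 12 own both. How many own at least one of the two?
|A∪B| = |A| + |B| - |A∩B| = 17 + 44 - 12 = 49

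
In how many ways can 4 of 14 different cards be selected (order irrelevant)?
C(14,4) = 14!/(4!×10!) = 1001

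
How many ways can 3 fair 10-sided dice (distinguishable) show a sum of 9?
Coefficient of x^9 in (x + x² + ... + x^10)^3. By inclusion-exclusion on dice exceeding 10: Σ_j (-1)^j C(3,j)·C(9-1-10j, 2) = C(3,0)·C(8,2) = 1·28 = 28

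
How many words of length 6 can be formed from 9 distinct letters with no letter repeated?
P(9,6) = 9!/(9-6)! = 60480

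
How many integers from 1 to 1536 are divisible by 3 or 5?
⌊1536/3⌋ + ⌊1536/5⌋ - ⌊1536/15⌋ = 512 + 307 - 102 = 717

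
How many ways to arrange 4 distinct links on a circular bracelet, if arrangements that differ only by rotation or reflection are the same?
(4-1)!/2 = 6/2 = 3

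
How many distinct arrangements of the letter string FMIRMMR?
7! / (3! × 1! × 2! × 1!) = 420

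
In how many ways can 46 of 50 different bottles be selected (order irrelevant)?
C(50,46) = 50!/(46!×4!) = 230300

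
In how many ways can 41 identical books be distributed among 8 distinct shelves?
C(41+8-1, 8-1) = C(48, 7) = 73629072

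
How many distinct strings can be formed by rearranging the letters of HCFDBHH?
7! / (1! × 1! × 3! × 1! × 1!) = 840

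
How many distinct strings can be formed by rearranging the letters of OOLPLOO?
7! / (2! × 1! × 4!) = 105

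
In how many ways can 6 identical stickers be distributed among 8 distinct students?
C(6+8-1, 8-1) = C(13, 7) = 1716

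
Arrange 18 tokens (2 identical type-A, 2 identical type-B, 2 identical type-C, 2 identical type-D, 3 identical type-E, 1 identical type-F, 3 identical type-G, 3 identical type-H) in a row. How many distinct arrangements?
18! / (2! × 2! × 2! × 2! × 3! × 1! × 3! × 3!) = 1852538688000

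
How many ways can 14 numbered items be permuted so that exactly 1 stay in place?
Choose the 1 fixed point C(14,1) = 14, derange the rest: !13 = Σ_{j=0}^{13} (-1)^j·13!/j! = 6227020800 - 6227020800 + 3113510400 - 1037836800 + 259459200 - 51891840 + 8648640 - 1235520 + 154440 - 17160 + 1716 - 156 + 13 - 1 = 2290792932. Product = 14 × 2290792932 = 32071101048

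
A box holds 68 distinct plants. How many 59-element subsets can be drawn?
C(68,59) = 68!/(59!×9!) = 49280065120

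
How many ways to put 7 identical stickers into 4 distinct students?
C(7+4-1, 4-1) = C(10, 3) = 120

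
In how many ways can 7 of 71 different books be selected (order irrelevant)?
C(71,7) = 71!/(7!×64!) = 1329890705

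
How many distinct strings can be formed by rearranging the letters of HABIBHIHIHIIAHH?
15! / (2! × 6! × 5! × 2!) = 3783780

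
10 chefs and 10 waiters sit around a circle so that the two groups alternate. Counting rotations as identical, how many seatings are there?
Fix one of the chefs: (10-1)! ways for the remaining chefs, × 10! ways for the waiters = 362880 × 3628800 = 1316818944000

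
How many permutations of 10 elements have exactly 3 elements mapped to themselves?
Choose the 3 fixed points C(10,3) = 120, derange the rest: !7 = Σ_{j=0}^{7} (-1)^j·7!/j! = 5040 - 5040 + 2520 - 840 + 210 - 42 + 7 - 1 = 1854. Product = 120 × 1854 = 222480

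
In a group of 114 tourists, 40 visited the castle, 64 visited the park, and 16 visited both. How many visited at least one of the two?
|A∪B| = |A| + |B| - |A∩B| = 40 + 64 - 16 = 88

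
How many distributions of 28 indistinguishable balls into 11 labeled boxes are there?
C(28+11-1, 11-1) = C(38, 10) = 472733756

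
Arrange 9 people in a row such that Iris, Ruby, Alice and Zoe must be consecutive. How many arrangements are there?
Treat the 4 as one block: (9-4+1)! × 4! = 720 × 24 = 17280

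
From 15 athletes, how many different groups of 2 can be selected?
C(15,2) = 15!/(2!×13!) = 105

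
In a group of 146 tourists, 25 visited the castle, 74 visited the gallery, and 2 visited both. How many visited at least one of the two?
|A∪B| = |A| + |B| - |A∩B| = 25 + 74 - 2 = 97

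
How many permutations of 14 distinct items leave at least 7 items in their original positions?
Exactly j fixed points: C(14,j)·!(14-j); sum over j ≥ 7 (derangement numbers via !m = (m-1)·(!(m-1) + !(m-2)): !0..!7 = 1, 0, 1, 2, 9, 44, 265, 1854). Σ_{j=7}^{14} C(14,j)·!(14-j) = C(14,7)·!7 + C(14,8)·!6 + C(14,9)·!5 + C(14,10)·!4 + C(14,11)·!3 + C(14,12)·!2 + C(14,13)·!1 + C(14,14)·!0 = 3432·1854 + 3003·265 + 2002·44 + 1001·9 + 364·2 + 91·1 + 14·0 + 1·1 = 7256640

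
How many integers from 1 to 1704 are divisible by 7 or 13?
⌊1704/7⌋ + ⌊1704/13⌋ - ⌊1704/91⌋ = 243 + 131 - 18 = 356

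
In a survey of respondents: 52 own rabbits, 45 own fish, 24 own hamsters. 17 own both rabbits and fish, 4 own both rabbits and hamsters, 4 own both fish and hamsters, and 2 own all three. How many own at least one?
|A∪B∪C| = 52+45+24-17-4-4+2 = 98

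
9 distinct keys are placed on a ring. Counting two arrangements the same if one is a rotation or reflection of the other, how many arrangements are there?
(9-1)!/2 = 40320/2 = 20160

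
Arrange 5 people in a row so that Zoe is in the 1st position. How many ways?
Fix one position: (5-1)! = 24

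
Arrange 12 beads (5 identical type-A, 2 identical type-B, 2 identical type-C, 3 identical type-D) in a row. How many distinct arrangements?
12! / (5! × 2! × 2! × 3!) = 166320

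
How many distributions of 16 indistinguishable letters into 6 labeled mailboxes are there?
C(16+6-1, 6-1) = C(21, 5) = 20349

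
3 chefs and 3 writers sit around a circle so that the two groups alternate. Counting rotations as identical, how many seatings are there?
Fix one of the chefs: (3-1)! ways for the remaining chefs, × 3! ways for the writers = 2 × 6 = 12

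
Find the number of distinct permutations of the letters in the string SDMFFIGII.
9! / (2! × 1! × 1! × 1! × 1! × 3!) = 30240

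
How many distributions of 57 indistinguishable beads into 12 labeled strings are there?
C(57+12-1, 12-1) = C(68, 11) = 1533058025824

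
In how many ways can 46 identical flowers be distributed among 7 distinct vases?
C(46+7-1, 7-1) = C(52, 6) = 20358520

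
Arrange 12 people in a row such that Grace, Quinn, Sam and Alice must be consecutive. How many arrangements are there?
Treat the 4 as one block: (12-4+1)! × 4! = 362880 × 24 = 8709120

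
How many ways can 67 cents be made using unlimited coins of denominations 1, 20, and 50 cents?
Coefficient of x^67 in 1/(1-x^1) · 1/(1-x^20) · 1/(1-x^50). Case on j = number of 50-cent coins (j = 0..1); remainder r = 67 - 50j is made from {1,20} in ⌊r/20⌋+1 ways. r = 67, 17 → 4 + 1 = 5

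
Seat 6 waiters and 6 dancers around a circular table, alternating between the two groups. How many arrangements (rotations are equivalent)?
Fix one of the waiters: (6-1)! ways for the remaining waiters, × 6! ways for the dancers = 120 × 720 = 86400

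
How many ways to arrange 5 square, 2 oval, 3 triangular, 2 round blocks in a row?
12! / (5! × 2! × 3! × 2!) = 166320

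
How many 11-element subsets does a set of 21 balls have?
C(21,11) = 21!/(11!×10!) = 352716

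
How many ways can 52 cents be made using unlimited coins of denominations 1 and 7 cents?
Coefficient of x^52 in 1/(1-x^1) · 1/(1-x^7). Use j coins of 7 for j = 0..⌊52/7⌋ = 7, the rest in 1s: 7 + 1 = 8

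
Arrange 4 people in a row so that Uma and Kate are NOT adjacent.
Total - adjacent = 4! - (4-1)!×2 = 24 - 12 = 12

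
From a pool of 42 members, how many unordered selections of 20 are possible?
C(42,20) = 42!/(20!×22!) = 513791607420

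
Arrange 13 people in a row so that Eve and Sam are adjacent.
Treat as block: (13-1)! × 2! = 479001600 × 2 = 958003200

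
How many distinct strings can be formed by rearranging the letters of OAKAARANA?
9! / (1! × 1! × 1! × 1! × 5!) = 3024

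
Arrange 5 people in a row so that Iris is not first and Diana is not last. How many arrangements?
By inclusion-exclusion: 5! - 2×(5-1)! + (5-2)! = 120 - 48 + 6 = 78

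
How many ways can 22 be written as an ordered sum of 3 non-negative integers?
C(22+3-1, 3-1) = C(24, 2) = 276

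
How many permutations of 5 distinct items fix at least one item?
Complement of the derangements. !5 = Σ_{j=0}^{5} (-1)^j·5!/j! = 120 - 120 + 60 - 20 + 5 - 1 = 44. 5! - !5 = 120 - 44 = 76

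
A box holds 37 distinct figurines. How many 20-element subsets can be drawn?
C(37,20) = 37!/(20!×17!) = 15905368710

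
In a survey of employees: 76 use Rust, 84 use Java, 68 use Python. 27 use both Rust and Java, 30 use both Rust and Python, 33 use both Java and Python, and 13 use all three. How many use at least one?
|A∪B∪C| = 76+84+68-27-30-33+13 = 151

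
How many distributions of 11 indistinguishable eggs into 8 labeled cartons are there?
C(11+8-1, 8-1) = C(18, 7) = 31824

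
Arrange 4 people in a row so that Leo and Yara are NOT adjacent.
Total - adjacent = 4! - (4-1)!×2 = 24 - 12 = 12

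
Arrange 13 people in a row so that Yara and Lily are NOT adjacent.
Total - adjacent = 13! - (13-1)!×2 = 6227020800 - 958003200 = 5269017600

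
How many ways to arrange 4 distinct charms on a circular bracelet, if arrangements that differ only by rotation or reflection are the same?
(4-1)!/2 = 6/2 = 3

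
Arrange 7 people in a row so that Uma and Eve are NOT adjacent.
Total - adjacent = 7! - (7-1)!×2 = 5040 - 1440 = 3600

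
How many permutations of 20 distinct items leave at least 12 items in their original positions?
Exactly j fixed points: C(20,j)·!(20-j); sum over j ≥ 12 (derangement numbers via !m = (m-1)·(!(m-1) + !(m-2)): !0..!8 = 1, 0, 1, 2, 9, 44, 265, 1854, 14833). Σ_{j=12}^{20} C(20,j)·!(20-j) = C(20,12)·!8 + C(20,13)·!7 + C(20,14)·!6 + C(20,15)·!5 + C(20,16)·!4 + C(20,17)·!3 + C(20,18)·!2 + C(20,19)·!1 + C(20,20)·!0 = 125970·14833 + 77520·1854 + 38760·265 + 15504·44 + 4845·9 + 1140·2 + 190·1 + 20·0 + 1·1 = 2023234742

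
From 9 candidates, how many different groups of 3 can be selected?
C(9,3) = 9!/(3!×6!) = 84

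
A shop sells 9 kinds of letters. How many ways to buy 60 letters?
C(60+9-1, 9-1) = C(68, 8) = 7392009768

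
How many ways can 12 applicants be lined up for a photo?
12! = 479001600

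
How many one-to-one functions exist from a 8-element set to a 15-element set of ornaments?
P(15,8) = 15!/(15-8)! = 259459200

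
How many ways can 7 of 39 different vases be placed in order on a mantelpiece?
P(39,7) = 39!/(39-7)! = 77519922480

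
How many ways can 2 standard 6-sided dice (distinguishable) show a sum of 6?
Coefficient of x^6 in (x + x² + ... + x^6)^2. By inclusion-exclusion on dice exceeding 6: Σ_j (-1)^j C(2,j)·C(6-1-6j, 1) = C(2,0)·C(5,1) = 1·5 = 5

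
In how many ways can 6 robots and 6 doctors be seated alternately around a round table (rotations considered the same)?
Fix one of the robots: (6-1)! ways for the remaining robots, × 6! ways for the doctors = 120 × 720 = 86400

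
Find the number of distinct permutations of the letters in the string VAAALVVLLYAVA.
13! / (5! × 1! × 3! × 4!) = 360360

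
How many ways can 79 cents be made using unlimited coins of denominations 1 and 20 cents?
Coefficient of x^79 in 1/(1-x^1) · 1/(1-x^20). Use j coins of 20 for j = 0..⌊79/20⌋ = 3, the rest in 1s: 3 + 1 = 4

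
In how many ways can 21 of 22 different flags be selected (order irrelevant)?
C(22,21) = 22!/(21!×1!) = 22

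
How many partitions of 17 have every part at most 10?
Let r_j(i) = number of partitions of i into parts ≤ j, for i = 0..17. r_1(i) = 1 for all i; r_j(i) = r_{j-1}(i) + r_j(i-j). Rows j = 2..10: ≤2: 1 1 2 2 3 3 4 4 5 5 6 6 7 7 8 8 9 9; ≤3: 1 1 2 3 4 5 7 8 10 12 14 16 19 21 24 27 30 33; ≤4: 1 1 2 3 5 6 9 11 15 18 23 27 34 39 47 54 64 72; ≤5: 1 1 2 3 5 7 10 13 18 23 30 37 47 57 70 84 101 119; ≤6: 1 1 2 3 5 7 11 14 20 26 35 44 58 71 90 110 136 163; ≤7: 1 1 2 3 5 7 11 15 21 28 38 49 65 82 105 131 164 201; ≤8: 1 1 2 3 5 7 11 15 22 29 40 52 70 89 116 146 186 230; ≤9: 1 1 2 3 5 7 11 15 22 30 41 54 73 94 123 157 201 252; ≤10: 1 1 2 3 5 7 11 15 22 30 42 55 75 97 128 164 212 267. r_10(17) = 267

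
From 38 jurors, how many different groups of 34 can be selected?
C(38,34) = 38!/(34!×4!) = 73815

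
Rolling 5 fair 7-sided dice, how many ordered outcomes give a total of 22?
Coefficient of x^22 in (x + x² + ... + x^7)^5. By inclusion-exclusion on dice exceeding 7: Σ_j (-1)^j C(5,j)·C(22-1-7j, 4) = C(5,0)·C(21,4) - C(5,1)·C(14,4) + C(5,2)·C(7,4) = 1·5985 - 5·1001 + 10·35 = 1330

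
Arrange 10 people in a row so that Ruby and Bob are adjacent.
Treat as block: (10-1)! × 2! = 362880 × 2 = 725760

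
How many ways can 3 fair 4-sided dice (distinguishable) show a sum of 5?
Coefficient of x^5 in (x + x² + ... + x^4)^3. By inclusion-exclusion on dice exceeding 4: Σ_j (-1)^j C(3,j)·C(5-1-4j, 2) = C(3,0)·C(4,2) = 1·6 = 6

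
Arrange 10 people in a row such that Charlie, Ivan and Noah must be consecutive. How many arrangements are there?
Treat the 3 as one block: (10-3+1)! × 3! = 40320 × 6 = 241920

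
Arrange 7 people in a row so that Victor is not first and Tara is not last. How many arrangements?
By inclusion-exclusion: 7! - 2×(7-1)! + (7-2)! = 5040 - 1440 + 120 = 3720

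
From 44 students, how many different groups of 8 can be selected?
C(44,8) = 44!/(8!×36!) = 177232627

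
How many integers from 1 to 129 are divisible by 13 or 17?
⌊129/13⌋ + ⌊129/17⌋ - ⌊129/221⌋ = 9 + 7 - 0 = 16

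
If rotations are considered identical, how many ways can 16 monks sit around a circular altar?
Circular: fix one position, arrange the rest. (16-1)! = 1307674368000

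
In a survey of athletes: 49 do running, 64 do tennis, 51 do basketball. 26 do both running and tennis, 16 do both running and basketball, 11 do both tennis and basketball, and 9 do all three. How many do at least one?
|A∪B∪C| = 49+64+51-26-16-11+9 = 120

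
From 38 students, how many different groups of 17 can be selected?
C(38,17) = 38!/(17!×21!) = 28781143380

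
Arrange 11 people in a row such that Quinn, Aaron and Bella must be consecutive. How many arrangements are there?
Treat the 3 as one block: (11-3+1)! × 3! = 362880 × 6 = 2177280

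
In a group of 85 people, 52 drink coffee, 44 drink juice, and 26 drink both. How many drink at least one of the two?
|A∪B| = |A| + |B| - |A∩B| = 52 + 44 - 26 = 70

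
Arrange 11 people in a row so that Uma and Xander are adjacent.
Treat as block: (11-1)! × 2! = 3628800 × 2 = 7257600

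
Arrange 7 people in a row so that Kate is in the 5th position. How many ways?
Fix one position: (7-1)! = 720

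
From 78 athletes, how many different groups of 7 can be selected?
C(78,7) = 78!/(7!×71!) = 2641902120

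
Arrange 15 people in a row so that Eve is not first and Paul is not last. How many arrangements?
By inclusion-exclusion: 15! - 2×(15-1)! + (15-2)! = 1307674368000 - 174356582400 + 6227020800 = 1139544806400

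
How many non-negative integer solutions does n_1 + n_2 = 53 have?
C(53+2-1, 2-1) = C(54, 1) = 54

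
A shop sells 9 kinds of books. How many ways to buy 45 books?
C(45+9-1, 9-1) = C(53, 8) = 886322710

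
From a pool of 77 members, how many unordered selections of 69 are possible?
C(77,69) = 77!/(69!×8!) = 21042072975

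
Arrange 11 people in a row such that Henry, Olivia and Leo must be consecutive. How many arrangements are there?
Treat the 3 as one block: (11-3+1)! × 3! = 362880 × 6 = 2177280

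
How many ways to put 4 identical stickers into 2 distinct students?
C(4+2-1, 2-1) = C(5, 1) = 5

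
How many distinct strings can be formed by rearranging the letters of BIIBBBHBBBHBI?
13! / (2! × 3! × 8!) = 12870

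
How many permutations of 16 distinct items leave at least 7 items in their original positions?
Exactly j fixed points: C(16,j)·!(16-j); sum over j ≥ 7 (derangement numbers via !m = (m-1)·(!(m-1) + !(m-2)): !0..!9 = 1, 0, 1, 2, 9, 44, 265, 1854, 14833, 133496). Σ_{j=7}^{16} C(16,j)·!(16-j) = C(16,7)·!9 + C(16,8)·!8 + C(16,9)·!7 + C(16,10)·!6 + C(16,11)·!5 + C(16,12)·!4 + C(16,13)·!3 + C(16,14)·!2 + C(16,15)·!1 + C(16,16)·!0 = 11440·133496 + 12870·14833 + 11440·1854 + 8008·265 + 4368·44 + 1820·9 + 560·2 + 120·1 + 16·0 + 1·1 = 1741636643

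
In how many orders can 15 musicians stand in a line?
15! = 1307674368000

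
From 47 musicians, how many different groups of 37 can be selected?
C(47,37) = 47!/(37!×10!) = 5178066751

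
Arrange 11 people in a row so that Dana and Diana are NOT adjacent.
Total - adjacent = 11! - (11-1)!×2 = 39916800 - 7257600 = 32659200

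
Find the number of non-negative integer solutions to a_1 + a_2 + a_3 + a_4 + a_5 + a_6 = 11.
C(11+6-1, 6-1) = C(16, 5) = 4368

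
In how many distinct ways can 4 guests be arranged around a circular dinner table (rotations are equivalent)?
Circular: fix one position, arrange the rest. (4-1)! = 6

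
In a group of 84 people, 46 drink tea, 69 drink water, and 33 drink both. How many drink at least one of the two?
|A∪B| = |A| + |B| - |A∩B| = 46 + 69 - 33 = 82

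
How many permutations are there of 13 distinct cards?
13! = 6227020800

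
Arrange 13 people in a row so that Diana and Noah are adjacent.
Treat as block: (13-1)! × 2! = 479001600 × 2 = 958003200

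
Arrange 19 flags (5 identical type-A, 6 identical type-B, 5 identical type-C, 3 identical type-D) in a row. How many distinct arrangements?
19! / (5! × 6! × 5! × 3!) = 1955457504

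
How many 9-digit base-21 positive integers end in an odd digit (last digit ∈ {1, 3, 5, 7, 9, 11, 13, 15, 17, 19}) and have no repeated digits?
Last∈{1,3,5,7,9,11,13,15,17,19}. Last=0: 0. Last nonzero: 10×19×P(19,7) = 48251548800. Total = 48251548800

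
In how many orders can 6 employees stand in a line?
6! = 720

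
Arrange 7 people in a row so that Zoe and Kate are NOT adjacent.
Total - adjacent = 7! - (7-1)!×2 = 5040 - 1440 = 3600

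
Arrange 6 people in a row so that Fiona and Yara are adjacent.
Treat as block: (6-1)! × 2! = 120 × 2 = 240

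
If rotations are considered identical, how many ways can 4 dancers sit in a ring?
Circular: fix one position, arrange the rest. (4-1)! = 6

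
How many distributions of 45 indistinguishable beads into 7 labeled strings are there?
C(45+7-1, 7-1) = C(51, 6) = 18009460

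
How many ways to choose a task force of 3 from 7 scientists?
C(7,3) = 7!/(3!×4!) = 35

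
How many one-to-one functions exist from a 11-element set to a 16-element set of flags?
P(16,11) = 16!/(16-11)! = 174356582400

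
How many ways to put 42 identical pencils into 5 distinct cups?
C(42+5-1, 5-1) = C(46, 4) = 163185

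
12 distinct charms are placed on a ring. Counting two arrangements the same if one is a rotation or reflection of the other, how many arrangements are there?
(12-1)!/2 = 39916800/2 = 19958400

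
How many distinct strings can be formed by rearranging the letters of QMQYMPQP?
8! / (3! × 2! × 1! × 2!) = 1680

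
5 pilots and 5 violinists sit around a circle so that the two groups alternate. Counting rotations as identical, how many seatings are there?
Fix one of the pilots: (5-1)! ways for the remaining pilots, × 5! ways for the violinists = 24 × 120 = 2880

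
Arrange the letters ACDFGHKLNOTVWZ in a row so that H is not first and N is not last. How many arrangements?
By inclusion-exclusion: 14! - 2×(14-1)! + (14-2)! = 87178291200 - 12454041600 + 479001600 = 75203251200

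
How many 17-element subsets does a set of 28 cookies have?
C(28,17) = 28!/(17!×11!) = 21474180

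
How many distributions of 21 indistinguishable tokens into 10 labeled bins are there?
C(21+10-1, 10-1) = C(30, 9) = 14307150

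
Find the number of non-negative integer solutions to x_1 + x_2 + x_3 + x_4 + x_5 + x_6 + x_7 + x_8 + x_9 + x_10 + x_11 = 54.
C(54+11-1, 11-1) = C(64, 10) = 151473214816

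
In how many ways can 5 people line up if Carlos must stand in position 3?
Fix one position: (5-1)! = 24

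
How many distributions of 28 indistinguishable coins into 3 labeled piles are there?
C(28+3-1, 3-1) = C(30, 2) = 435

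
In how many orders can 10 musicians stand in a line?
10! = 3628800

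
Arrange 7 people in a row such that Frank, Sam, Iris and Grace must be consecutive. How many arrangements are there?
Treat the 4 as one block: (7-4+1)! × 4! = 24 × 24 = 576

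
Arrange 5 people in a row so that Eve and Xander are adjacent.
Treat as block: (5-1)! × 2! = 24 × 2 = 48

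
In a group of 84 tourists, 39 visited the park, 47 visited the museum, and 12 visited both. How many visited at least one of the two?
|A∪B| = |A| + |B| - |A∩B| = 39 + 47 - 12 = 74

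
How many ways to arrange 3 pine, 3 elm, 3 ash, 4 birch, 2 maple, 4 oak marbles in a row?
19! / (3! × 3! × 3! × 4! × 2! × 4!) = 488864376000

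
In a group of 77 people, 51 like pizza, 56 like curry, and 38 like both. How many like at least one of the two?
|A∪B| = |A| + |B| - |A∩B| = 51 + 56 - 38 = 69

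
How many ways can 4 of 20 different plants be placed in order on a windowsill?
P(20,4) = 20!/(20-4)! = 116280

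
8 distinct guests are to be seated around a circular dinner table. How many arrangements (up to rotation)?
Circular: fix one position, arrange the rest. (8-1)! = 5040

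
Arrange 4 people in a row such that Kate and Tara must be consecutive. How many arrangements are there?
Treat the 2 as one block: (4-2+1)! × 2! = 6 × 2 = 12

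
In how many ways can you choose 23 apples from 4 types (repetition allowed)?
C(23+4-1, 4-1) = C(26, 3) = 2600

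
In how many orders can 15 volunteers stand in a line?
15! = 1307674368000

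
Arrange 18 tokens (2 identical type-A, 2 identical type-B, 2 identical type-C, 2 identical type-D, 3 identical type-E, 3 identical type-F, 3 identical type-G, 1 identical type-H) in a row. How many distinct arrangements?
18! / (2! × 2! × 2! × 2! × 3! × 3! × 3! × 1!) = 1852538688000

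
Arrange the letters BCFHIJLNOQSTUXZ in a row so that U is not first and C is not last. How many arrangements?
By inclusion-exclusion: 15! - 2×(15-1)! + (15-2)! = 1307674368000 - 174356582400 + 6227020800 = 1139544806400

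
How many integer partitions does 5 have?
Pentagonal recurrence p(n) = p(n-1) + p(n-2) - p(n-5) - p(n-7) + p(n-12) + p(n-15) - ... gives p(0..4) = 1, 1, 2, 3, 5. p(5) = p(4) + p(3) - p(0) = 5 + 3 - 1 = 7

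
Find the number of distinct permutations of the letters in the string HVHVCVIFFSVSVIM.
15! / (2! × 1! × 2! × 2! × 5! × 1! × 2!) = 681080400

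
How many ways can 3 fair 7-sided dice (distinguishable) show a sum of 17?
Coefficient of x^17 in (x + x² + ... + x^7)^3. By inclusion-exclusion on dice exceeding 7: Σ_j (-1)^j C(3,j)·C(17-1-7j, 2) = C(3,0)·C(16,2) - C(3,1)·C(9,2) + C(3,2)·C(2,2) = 1·120 - 3·36 + 3·1 = 15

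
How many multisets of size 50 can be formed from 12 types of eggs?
C(50+12-1, 12-1) = C(61, 11) = 418094152866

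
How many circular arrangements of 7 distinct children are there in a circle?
Circular: fix one position, arrange the rest. (7-1)! = 720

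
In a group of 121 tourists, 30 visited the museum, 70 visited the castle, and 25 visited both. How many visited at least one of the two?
|A∪B| = |A| + |B| - |A∩B| = 30 + 70 - 25 = 75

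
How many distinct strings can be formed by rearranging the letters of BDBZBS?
6! / (1! × 3! × 1! × 1!) = 120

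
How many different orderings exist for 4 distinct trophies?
4! = 24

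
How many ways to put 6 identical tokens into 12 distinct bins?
C(6+12-1, 12-1) = C(17, 11) = 12376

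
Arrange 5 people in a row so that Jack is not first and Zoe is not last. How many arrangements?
By inclusion-exclusion: 5! - 2×(5-1)! + (5-2)! = 120 - 48 + 6 = 78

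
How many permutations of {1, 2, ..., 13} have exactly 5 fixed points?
Choose the 5 fixed points C(13,5) = 1287, derange the rest: !8 = Σ_{j=0}^{8} (-1)^j·8!/j! = 40320 - 40320 + 20160 - 6720 + 1680 - 336 + 56 - 8 + 1 = 14833. Product = 1287 × 14833 = 19090071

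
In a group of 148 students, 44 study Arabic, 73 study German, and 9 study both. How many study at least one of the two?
|A∪B| = |A| + |B| - |A∩B| = 44 + 73 - 9 = 108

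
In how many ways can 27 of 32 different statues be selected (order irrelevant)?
C(32,27) = 32!/(27!×5!) = 201376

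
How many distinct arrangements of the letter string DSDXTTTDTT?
10! / (5! × 1! × 3! × 1!) = 5040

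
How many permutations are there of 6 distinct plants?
6! = 720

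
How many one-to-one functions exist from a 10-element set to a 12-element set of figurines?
P(12,10) = 12!/(12-10)! = 239500800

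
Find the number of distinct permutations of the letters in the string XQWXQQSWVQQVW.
13! / (3! × 2! × 2! × 1! × 5!) = 2162160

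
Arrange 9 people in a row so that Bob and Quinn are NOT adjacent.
Total - adjacent = 9! - (9-1)!×2 = 362880 - 80640 = 282240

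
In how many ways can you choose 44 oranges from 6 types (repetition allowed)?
C(44+6-1, 6-1) = C(49, 5) = 1906884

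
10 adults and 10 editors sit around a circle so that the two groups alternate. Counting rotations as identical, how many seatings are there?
Fix one of the adults: (10-1)! ways for the remaining adults, × 10! ways for the editors = 362880 × 3628800 = 1316818944000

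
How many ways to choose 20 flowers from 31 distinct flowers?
C(31,20) = 31!/(20!×11!) = 84672315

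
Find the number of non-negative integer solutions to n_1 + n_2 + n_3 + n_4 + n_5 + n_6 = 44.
C(44+6-1, 6-1) = C(49, 5) = 1906884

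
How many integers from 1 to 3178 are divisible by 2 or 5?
⌊3178/2⌋ + ⌊3178/5⌋ - ⌊3178/10⌋ = 1589 + 635 - 317 = 1907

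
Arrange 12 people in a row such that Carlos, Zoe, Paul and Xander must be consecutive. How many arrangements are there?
Treat the 4 as one block: (12-4+1)! × 4! = 362880 × 24 = 8709120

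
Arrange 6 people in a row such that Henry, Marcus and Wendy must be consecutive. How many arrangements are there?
Treat the 3 as one block: (6-3+1)! × 3! = 24 × 6 = 144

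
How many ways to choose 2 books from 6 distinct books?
C(6,2) = 6!/(2!×4!) = 15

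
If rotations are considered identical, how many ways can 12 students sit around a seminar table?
Circular: fix one position, arrange the rest. (12-1)! = 39916800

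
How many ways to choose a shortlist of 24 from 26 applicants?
C(26,24) = 26!/(24!×2!) = 325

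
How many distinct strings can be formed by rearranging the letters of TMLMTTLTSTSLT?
13! / (6! × 2! × 3! × 2!) = 360360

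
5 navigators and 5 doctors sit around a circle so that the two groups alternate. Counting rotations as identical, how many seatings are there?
Fix one of the navigators: (5-1)! ways for the remaining navigators, × 5! ways for the doctors = 24 × 120 = 2880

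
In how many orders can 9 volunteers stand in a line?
9! = 362880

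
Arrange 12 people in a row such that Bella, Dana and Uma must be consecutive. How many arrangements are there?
Treat the 3 as one block: (12-3+1)! × 3! = 3628800 × 6 = 21772800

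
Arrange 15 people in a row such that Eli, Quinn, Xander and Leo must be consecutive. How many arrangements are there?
Treat the 4 as one block: (15-4+1)! × 4! = 479001600 × 24 = 11496038400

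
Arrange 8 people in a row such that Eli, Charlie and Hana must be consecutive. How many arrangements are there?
Treat the 3 as one block: (8-3+1)! × 3! = 720 × 6 = 4320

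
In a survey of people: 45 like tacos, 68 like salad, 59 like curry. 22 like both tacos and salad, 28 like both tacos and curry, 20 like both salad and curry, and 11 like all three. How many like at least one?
|A∪B∪C| = 45+68+59-22-28-20+11 = 113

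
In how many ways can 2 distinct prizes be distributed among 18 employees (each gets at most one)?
P(18,2) = 18!/(18-2)! = 306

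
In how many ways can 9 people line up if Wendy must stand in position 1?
Fix one position: (9-1)! = 40320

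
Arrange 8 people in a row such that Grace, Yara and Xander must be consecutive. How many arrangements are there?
Treat the 3 as one block: (8-3+1)! × 3! = 720 × 6 = 4320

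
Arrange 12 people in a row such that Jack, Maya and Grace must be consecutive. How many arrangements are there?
Treat the 3 as one block: (12-3+1)! × 3! = 3628800 × 6 = 21772800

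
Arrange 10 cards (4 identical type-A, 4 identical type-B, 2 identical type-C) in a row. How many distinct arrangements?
10! / (4! × 4! × 2!) = 3150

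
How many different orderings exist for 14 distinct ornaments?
14! = 87178291200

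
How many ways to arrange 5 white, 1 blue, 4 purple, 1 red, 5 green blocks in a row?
16! / (5! × 1! × 4! × 1! × 5!) = 60540480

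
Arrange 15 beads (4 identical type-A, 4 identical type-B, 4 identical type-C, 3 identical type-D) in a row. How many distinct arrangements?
15! / (4! × 4! × 4! × 3!) = 15765750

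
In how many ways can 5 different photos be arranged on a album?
5! = 120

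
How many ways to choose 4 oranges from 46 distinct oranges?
C(46,4) = 46!/(4!×42!) = 163185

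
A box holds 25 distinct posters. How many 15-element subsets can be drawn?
C(25,15) = 25!/(15!×10!) = 3268760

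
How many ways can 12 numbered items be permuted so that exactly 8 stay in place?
Choose the 8 fixed points C(12,8) = 495, derange the rest: !4 = Σ_{j=0}^{4} (-1)^j·4!/j! = 24 - 24 + 12 - 4 + 1 = 9. Product = 495 × 9 = 4455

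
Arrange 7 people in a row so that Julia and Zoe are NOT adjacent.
Total - adjacent = 7! - (7-1)!×2 = 5040 - 1440 = 3600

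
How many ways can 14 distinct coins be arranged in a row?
14! = 87178291200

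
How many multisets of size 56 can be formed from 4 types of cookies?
C(56+4-1, 4-1) = C(59, 3) = 32509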